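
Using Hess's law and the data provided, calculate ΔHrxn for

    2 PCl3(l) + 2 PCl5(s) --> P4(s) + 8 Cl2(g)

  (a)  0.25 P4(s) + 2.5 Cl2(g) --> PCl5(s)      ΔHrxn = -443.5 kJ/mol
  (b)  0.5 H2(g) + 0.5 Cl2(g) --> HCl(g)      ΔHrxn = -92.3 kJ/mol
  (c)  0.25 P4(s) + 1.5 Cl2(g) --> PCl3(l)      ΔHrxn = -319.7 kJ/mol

(a) reversed and × 2 (reverse to put PCl5(s) on the reactant side; ×2 to match 2 PCl5(s) in the target): (-2)·(-443.5) = +887.0 kJ/mol
(b): not needed (HCl(g) appears nowhere else).
(c) reversed and × 2 (reverse to put PCl3(l) on the reactant side; ×2 to match 2 PCl3(l) in the target): (-2)·(-319.7) = +639.4 kJ/mol
Summing the manipulated equations, ΔHrxn = (-2)·(-443.5) + (-2)·(-319.7) = 1526.4 kJ/mol

ΔHrxn = 1526.4 kJ/mol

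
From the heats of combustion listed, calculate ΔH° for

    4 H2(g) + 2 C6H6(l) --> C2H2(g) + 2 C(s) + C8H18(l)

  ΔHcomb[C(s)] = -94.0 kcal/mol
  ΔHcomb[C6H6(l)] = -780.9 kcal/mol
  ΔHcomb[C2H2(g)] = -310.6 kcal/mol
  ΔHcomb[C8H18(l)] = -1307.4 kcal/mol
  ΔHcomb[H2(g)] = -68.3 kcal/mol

ΔH° = -29.0 kcal/mol

Using ΔH = Σ nΔHc°(reactants) − Σ nΔHc°(products):
= [4·(-68.3) + 2·(-780.9)] − [1·(-310.6) + 2·(-94.0) + 1·(-1307.4)]
= -29.0 kcal/mol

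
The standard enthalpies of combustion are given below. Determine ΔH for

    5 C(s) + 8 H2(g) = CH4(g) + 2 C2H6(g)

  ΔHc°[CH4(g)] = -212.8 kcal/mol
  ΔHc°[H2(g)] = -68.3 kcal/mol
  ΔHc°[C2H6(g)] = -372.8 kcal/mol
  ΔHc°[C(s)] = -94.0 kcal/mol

Using ΔH = Σ nΔHc°(reactants) − Σ nΔHc°(products):
= [5·(-94.0) + 8·(-68.3)] − [1·(-212.8) + 2·(-372.8)]
= -58.0 kcal/mol

ΔH = -58.0 kcal/mol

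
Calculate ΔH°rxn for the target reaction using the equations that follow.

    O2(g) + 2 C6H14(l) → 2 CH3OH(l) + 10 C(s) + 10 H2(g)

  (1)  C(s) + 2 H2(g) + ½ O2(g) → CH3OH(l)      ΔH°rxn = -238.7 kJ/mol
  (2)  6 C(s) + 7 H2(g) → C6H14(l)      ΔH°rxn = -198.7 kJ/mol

(1) × 2 (scale by 2 for the 2 CH3OH(l)): (2)·(-238.7) = -477.4 kJ/mol
(2) reversed and × 2 (C6H14(l) must end up as a reactant; scale by 2 for the 2 C6H14(l)): (-2)·(-198.7) = +397.4 kJ/mol
By Hess's law, ΔH°rxn = (2)·(-238.7) + (-2)·(-198.7) = -80.0 kJ/mol

ΔH°rxn = -80.0 kJ/mol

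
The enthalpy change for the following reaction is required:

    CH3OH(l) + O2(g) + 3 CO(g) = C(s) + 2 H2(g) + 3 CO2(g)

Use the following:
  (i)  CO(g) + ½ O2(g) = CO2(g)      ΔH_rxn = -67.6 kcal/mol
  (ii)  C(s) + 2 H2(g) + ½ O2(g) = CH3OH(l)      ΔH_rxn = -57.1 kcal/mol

(i) × 3 (×3 to match 3 CO(g) in the target): (3)·(-67.6) = -202.8 kcal/mol
(ii) reversed (reverse to put CH3OH(l) on the reactant side): +57.1 kcal/mol
Since enthalpy is a state function, ΔH_rxn = (-202.8) + (+57.1) = -145.7 kcal/mol

ΔH_rxn = -145.7 kcal/mol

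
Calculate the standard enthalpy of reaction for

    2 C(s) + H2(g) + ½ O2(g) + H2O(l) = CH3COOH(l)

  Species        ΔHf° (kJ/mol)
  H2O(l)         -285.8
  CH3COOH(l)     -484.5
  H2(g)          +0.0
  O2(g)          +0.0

Products: 1·(-484.5) = -484.5
Reactants: 2·(+0.0) + 1·(+0.0) + 1/2·(+0.0) + 1·(-285.8) = -285.8
ΔH° = (-484.5) − (-285.8) = -198.7 kJ/mol

ΔH° = -198.7 kJ/mol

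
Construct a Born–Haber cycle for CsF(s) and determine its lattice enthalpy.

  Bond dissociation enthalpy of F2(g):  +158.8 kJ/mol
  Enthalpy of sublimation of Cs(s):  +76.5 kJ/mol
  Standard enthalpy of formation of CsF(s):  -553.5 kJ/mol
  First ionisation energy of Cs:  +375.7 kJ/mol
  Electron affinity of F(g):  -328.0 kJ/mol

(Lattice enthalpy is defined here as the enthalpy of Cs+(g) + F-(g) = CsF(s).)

U = -757.1 kJ/mol

ΔHf° = 1·ΔHsub + 1·(ΣIE) + 1/2·D(F2) + 1·EA + U
-553.5 = 1·(+76.5) + 1·(+375.7) + 1/2·(+158.8) + 1·(-328.0) + U
U = -553.5 − (+203.6) = -757.1 kJ/mol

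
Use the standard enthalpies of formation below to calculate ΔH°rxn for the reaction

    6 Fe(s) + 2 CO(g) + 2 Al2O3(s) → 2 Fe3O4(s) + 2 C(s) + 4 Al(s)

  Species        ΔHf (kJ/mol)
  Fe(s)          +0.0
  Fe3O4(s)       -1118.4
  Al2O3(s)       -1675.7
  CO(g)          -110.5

ΔH°rxn = 1335.6 kJ/mol

ΔH°rxn = Σ nΔHf°(products) − Σ nΔHf°(reactants).
Products: 2·(-1118.4) + 2·(+0.0) + 4·(+0.0) = -2236.8
Reactants: 6·(+0.0) + 2·(-110.5) + 2·(-1675.7) = -3572.4
ΔH°rxn = (-2236.8) − (-3572.4) = 1335.6 kJ/mol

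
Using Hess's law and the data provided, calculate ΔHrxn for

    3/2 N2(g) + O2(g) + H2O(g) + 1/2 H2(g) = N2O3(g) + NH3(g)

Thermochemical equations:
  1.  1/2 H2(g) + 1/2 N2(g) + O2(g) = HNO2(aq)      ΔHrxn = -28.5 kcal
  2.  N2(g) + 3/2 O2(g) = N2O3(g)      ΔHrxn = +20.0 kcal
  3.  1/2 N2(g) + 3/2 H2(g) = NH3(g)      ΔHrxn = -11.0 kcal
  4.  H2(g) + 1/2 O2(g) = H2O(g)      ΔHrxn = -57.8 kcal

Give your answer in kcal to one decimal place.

ΔHrxn = 66.8 kcal

eq. 1: not needed (HNO2(aq) appears nowhere else).
eq. 2 as written (N2O3(g) already on the product side): +20.0 kcal
eq. 3 as written (NH3(g) already on the product side): -11.0 kcal
eq. 4 reversed (reverse to put H2O(g) on the reactant side): +57.8 kcal
Combining the equations, ΔHrxn = (1)·(+20.0) + (1)·(-11.0) + (-1)·(-57.8) = 66.8 kcal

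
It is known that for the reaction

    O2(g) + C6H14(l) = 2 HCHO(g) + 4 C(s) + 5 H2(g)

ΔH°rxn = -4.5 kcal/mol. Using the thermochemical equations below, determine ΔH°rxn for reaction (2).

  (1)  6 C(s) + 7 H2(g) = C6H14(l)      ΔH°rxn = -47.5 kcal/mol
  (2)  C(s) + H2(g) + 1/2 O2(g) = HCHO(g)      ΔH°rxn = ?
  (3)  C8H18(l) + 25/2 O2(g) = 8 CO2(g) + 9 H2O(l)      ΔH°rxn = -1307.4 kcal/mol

ΔH°rxn = -26.0 kcal/mol

(1) reversed (C6H14(l) must end up as a reactant): +47.5 kcal/mol
(2) × 2 (×2 to match 2 HCHO(g) in the target): contributes 2·x
(3): not needed (C8H18(l) appears nowhere else).
-4.5 = (+47.5) + 2·x
x = (-4.5 − (+47.5)) / (2) = -26.0 kcal/mol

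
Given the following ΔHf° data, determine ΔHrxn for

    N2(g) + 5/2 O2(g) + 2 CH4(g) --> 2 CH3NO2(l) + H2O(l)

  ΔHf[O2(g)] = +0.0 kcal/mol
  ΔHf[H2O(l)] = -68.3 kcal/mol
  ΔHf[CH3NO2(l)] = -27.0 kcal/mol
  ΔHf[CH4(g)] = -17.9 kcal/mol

Products: 2·(-27.0) + 1·(-68.3) = -122.3
Reactants: 1·(+0.0) + 5/2·(+0.0) + 2·(-17.9) = -35.8
ΔHrxn = (-122.3) − (-35.8) = -86.5 kcal/mol

ΔHrxn = -86.5 kcal/mol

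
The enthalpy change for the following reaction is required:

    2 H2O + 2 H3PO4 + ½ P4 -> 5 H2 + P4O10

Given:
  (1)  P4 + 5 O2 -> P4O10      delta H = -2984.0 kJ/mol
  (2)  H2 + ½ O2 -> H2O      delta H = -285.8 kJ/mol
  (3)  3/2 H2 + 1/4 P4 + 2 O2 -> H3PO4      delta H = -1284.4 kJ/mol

(1) as written: -2984.0 kJ/mol
(2) reversed and × 2: (-2)·(-285.8) = +571.6 kJ/mol
(3) reversed and × 2: (-2)·(-1284.4) = +2568.8 kJ/mol
Summing the manipulated equations, delta H = (1)·(-2984.0) + (-2)·(-285.8) + (-2)·(-1284.4) = 156.4 kJ/mol

delta H = 156.4 kJ/mol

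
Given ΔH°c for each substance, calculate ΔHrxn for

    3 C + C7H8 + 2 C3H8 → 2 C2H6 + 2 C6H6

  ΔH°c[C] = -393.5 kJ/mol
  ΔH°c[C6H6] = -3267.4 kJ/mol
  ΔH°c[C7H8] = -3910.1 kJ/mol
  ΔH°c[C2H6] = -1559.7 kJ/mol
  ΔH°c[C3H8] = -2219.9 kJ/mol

ΔHrxn = 123.8 kJ/mol

Using ΔH = Σ nΔHc°(reactants) − Σ nΔHc°(products):
= [3·(-393.5) + 1·(-3910.1) + 2·(-2219.9)] − [2·(-1559.7) + 2·(-3267.4)]
= 123.8 kJ/mol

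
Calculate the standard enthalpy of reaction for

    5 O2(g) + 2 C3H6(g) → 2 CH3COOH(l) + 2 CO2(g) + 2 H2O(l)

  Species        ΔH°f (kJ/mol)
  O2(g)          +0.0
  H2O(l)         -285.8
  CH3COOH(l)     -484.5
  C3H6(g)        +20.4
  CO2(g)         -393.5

ΔHrxn = -2368.4 kJ/mol

Products: 2·(-484.5) + 2·(-393.5) + 2·(-285.8) = -2327.6
Reactants: 5·(+0.0) + 2·(+20.4) = +40.8
ΔHrxn = (-2327.6) − (+40.8) = -2368.4 kJ/mol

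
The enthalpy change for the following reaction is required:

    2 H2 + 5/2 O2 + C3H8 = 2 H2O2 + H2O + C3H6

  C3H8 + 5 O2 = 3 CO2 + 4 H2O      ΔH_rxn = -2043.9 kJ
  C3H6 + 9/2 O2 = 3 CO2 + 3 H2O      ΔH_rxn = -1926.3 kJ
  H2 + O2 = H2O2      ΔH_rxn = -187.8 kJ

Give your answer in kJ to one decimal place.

equation 1 as written: -2043.9 kJ
equation 2 reversed: +1926.3 kJ
equation 3 × 2: (2)·(-187.8) = -375.6 kJ
ΔH_rxn = (1)·(-2043.9) + (-1)·(-1926.3) + (2)·(-187.8) = -493.2 kJ

ΔH_rxn = -493.2 kJ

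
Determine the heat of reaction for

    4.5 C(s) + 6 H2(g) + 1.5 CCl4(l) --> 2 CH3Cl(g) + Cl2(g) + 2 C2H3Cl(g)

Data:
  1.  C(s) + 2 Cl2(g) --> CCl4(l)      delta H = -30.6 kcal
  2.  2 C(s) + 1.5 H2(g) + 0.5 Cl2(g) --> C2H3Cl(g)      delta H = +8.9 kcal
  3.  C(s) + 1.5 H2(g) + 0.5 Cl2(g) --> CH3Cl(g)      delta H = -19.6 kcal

delta H = 24.5 kcal

eq. 1 reversed and × 3/2 (reverse to put CCl4(l) on the reactant side; ×3/2 to match 3/2 CCl4(l) in the target): (-3/2)·(-30.6) = +45.9 kcal
eq. 2 × 2 (×2 to match 2 C2H3Cl(g) in the target): (2)·(+8.9) = +17.8 kcal
eq. 3 × 2 (scale by 2 for the 2 CH3Cl(g)): (2)·(-19.6) = -39.2 kcal
Since enthalpy is a state function, delta H = (+45.9) + (+17.8) + (-39.2) = 24.5 kcal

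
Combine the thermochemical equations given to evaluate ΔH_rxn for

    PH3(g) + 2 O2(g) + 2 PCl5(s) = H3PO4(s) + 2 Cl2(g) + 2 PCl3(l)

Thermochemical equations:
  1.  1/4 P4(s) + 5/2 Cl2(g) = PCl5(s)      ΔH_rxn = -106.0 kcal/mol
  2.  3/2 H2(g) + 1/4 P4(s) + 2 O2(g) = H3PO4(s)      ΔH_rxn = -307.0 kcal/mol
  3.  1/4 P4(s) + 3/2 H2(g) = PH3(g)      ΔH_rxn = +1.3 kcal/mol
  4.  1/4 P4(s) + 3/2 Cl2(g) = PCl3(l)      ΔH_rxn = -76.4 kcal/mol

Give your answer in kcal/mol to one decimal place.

ΔH_rxn = -249.1 kcal/mol

eq. 1 reversed and × 2: (-2)·(-106.0) = +212.0 kcal/mol
eq. 2 as written: -307.0 kcal/mol
eq. 3 reversed: -1.3 kcal/mol
eq. 4 × 2: (2)·(-76.4) = -152.8 kcal/mol
ΔH_rxn = (-2)·(-106.0) + (1)·(-307.0) + (-1)·(+1.3) + (2)·(-76.4) = -249.1 kcal/mol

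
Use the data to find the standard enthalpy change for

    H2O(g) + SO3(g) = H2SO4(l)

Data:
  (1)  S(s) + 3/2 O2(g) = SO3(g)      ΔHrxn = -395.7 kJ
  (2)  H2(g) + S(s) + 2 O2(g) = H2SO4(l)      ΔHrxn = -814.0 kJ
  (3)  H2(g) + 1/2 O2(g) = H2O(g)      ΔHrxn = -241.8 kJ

ΔHrxn = -176.5 kJ

(1) reversed: +395.7 kJ
(2) as written: -814.0 kJ
(3) reversed: +241.8 kJ
Combining the equations, ΔHrxn = (-1)·(-395.7) + (1)·(-814.0) + (-1)·(-241.8) = -176.5 kJ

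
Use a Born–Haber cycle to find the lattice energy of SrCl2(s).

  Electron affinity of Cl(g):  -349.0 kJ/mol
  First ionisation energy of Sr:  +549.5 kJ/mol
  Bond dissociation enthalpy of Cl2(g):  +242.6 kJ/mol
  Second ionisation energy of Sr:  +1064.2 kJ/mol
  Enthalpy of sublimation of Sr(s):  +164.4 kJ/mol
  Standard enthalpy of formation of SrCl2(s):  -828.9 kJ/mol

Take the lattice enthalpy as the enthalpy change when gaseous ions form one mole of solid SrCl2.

ΔHf° = 1·ΔHsub + 1·(ΣIE) + 1·D(Cl2) + 2·EA + U
-828.9 = 1·(+164.4) + 1·(+1613.7) + 1·(+242.6) + 2·(-349.0) + U
U = -828.9 − (+1322.7) = -2151.6 kJ/mol

U = -2151.6 kJ/mol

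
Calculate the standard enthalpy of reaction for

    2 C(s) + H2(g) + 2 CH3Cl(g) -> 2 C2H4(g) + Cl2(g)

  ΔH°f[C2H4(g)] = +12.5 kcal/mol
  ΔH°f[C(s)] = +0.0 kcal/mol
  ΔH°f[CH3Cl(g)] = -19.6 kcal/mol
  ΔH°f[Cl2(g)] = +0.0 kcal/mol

ΔH°rxn = 64.2 kcal/mol

ΔH°rxn = Σ nΔHf°(products) − Σ nΔHf°(reactants).
Products: 2·(+12.5) + 1·(+0.0) = +25.0
Reactants: 2·(+0.0) + 1·(+0.0) + 2·(-19.6) = -39.2
ΔH°rxn = (+25.0) − (-39.2) = 64.2 kcal/mol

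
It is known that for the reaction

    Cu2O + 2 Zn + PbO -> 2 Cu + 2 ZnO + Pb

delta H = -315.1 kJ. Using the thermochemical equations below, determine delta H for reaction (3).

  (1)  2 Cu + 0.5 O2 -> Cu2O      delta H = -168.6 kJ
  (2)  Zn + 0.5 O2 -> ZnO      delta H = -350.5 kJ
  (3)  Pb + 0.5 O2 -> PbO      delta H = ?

delta H = -217.3 kJ

(1) reversed (reverse to put Cu2O on the reactant side): +168.6 kJ
(2) × 2 (scale by 2 for the 2 ZnO): (2)·(-350.5) = -701.0 kJ
(3) reversed (reverse to put PbO on the reactant side): contributes −x
-315.1 = (+168.6) + (-701.0) − x
x = (-315.1 − (-532.4)) / (-1) = -217.3 kJ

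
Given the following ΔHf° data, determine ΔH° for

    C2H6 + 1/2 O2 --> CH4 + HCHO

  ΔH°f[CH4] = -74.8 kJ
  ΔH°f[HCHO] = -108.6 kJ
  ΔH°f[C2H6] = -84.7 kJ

ΔH° = -98.7 kJ

Products: 1·(-74.8) + 1·(-108.6) = -183.4
Reactants: 1·(-84.7) + 1/2·(+0.0) = -84.7
ΔH° = (-183.4) − (-84.7) = -98.7 kJ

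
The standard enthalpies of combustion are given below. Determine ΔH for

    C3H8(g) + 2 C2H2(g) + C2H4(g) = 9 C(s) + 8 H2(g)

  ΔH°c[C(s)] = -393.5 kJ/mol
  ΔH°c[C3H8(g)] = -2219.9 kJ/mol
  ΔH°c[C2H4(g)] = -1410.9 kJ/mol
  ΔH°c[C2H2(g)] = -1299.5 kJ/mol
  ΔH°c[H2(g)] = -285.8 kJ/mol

ΔH = -401.9 kJ/mol

With combustion enthalpies, reactants minus products:
= [1·(-2219.9) + 2·(-1299.5) + 1·(-1410.9)] − [9·(-393.5) + 8·(-285.8)]
= -401.9 kJ/mol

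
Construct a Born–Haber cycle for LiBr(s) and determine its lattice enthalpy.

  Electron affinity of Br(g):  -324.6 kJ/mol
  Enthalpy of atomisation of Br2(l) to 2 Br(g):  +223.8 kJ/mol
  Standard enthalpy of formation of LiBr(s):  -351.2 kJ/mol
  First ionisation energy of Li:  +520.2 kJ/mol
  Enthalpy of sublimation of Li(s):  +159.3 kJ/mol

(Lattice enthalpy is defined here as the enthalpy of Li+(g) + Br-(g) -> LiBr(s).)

U = -818.0 kJ/mol

ΔHf° = 1·ΔHsub + 1·(ΣIE) + 1/2·D(Br2) + 1·EA + U
-351.2 = 1·(+159.3) + 1·(+520.2) + 1/2·(+223.8) + 1·(-324.6) + U
U = -351.2 − (+466.8) = -818.0 kJ/mol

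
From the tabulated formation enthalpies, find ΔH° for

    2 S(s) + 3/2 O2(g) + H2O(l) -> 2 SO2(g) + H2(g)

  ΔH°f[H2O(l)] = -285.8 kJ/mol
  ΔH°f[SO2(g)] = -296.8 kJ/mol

ΔH°rxn = Σ nΔHf°(products) − Σ nΔHf°(reactants).
Products: 2·(-296.8) + 1·(+0.0) = -593.6
Reactants: 2·(+0.0) + 3/2·(+0.0) + 1·(-285.8) = -285.8
ΔH° = (-593.6) − (-285.8) = -307.8 kJ/mol

ΔH° = -307.8 kJ/mol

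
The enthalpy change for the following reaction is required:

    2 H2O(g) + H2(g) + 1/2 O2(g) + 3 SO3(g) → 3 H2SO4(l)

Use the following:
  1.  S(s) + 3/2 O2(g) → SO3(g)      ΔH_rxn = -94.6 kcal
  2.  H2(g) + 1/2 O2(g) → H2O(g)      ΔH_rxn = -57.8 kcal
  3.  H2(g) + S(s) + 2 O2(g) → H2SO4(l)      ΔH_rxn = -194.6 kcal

ΔH_rxn = -184.4 kcal

eq. 1 reversed and × 3 (reverse to put SO3(g) on the reactant side; ×3 to match 3 SO3(g) in the target): (-3)·(-94.6) = +283.8 kcal
eq. 2 reversed and × 2 (H2O(g) must end up as a reactant; ×2 to match 2 H2O(g) in the target): (-2)·(-57.8) = +115.6 kcal
eq. 3 × 3 (×3 to match 3 H2SO4(l) in the target): (3)·(-194.6) = -583.8 kcal
Since enthalpy is a state function, ΔH_rxn = (-3)·(-94.6) + (-2)·(-57.8) + (3)·(-194.6) = -184.4 kcal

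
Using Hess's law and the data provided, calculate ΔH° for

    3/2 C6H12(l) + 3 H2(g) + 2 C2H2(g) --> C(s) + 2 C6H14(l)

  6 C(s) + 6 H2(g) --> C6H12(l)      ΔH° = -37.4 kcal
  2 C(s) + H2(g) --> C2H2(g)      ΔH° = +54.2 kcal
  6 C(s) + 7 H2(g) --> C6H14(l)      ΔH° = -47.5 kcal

equation 1 reversed and × 3/2: (-3/2)·(-37.4) = +56.1 kcal
equation 2 reversed and × 2: (-2)·(+54.2) = -108.4 kcal
equation 3 × 2: (2)·(-47.5) = -95.0 kcal
By Hess's law, ΔH° = (+56.1) + (-108.4) + (-95.0) = -147.3 kcal

ΔH° = -147.3 kcal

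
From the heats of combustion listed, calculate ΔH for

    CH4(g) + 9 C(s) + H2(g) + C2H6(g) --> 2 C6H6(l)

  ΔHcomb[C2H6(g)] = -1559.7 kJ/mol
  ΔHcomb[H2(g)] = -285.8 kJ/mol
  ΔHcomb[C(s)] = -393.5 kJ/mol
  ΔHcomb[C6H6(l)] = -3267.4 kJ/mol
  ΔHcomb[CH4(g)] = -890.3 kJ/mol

Using ΔH = Σ nΔHc°(reactants) − Σ nΔHc°(products):
= [1·(-890.3) + 9·(-393.5) + 1·(-285.8) + 1·(-1559.7)] − [2·(-3267.4)]
= 257.5 kJ/mol

ΔH = 257.5 kJ/mol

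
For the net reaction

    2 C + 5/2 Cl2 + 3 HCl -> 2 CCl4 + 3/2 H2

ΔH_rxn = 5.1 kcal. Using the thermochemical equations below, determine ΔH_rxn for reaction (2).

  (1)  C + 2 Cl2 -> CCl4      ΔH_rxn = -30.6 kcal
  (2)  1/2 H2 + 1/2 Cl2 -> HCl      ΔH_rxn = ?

ΔH_rxn = -22.1 kcal

(1) × 2 (scale by 2 for the 2 CCl4): (2)·(-30.6) = -61.2 kcal
(2) reversed and × 3 (HCl must end up as a reactant; scale by 3 for the 3 HCl): contributes −3·x
+5.1 = (-61.2) − 3·x
x = (+5.1 − (-61.2)) / (-3) = -22.1 kcal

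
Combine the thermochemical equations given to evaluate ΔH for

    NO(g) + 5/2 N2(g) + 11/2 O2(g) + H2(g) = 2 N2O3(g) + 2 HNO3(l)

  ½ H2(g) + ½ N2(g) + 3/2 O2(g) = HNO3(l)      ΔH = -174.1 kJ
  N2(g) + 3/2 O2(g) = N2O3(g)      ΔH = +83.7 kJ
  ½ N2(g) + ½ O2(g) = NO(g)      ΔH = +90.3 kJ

ΔH = -271.1 kJ

equation 1 × 2: (2)·(-174.1) = -348.2 kJ
equation 2 × 2: (2)·(+83.7) = +167.4 kJ
equation 3 reversed: -90.3 kJ
ΔH = (-348.2) + (+167.4) + (-90.3) = -271.1 kJ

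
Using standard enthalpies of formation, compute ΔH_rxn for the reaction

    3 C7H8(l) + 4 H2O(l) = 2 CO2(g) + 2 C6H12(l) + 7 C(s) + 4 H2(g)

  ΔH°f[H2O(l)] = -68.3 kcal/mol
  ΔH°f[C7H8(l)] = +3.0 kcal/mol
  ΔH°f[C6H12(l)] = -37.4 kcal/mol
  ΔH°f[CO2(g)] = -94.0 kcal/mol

ΔH°rxn = Σ nΔHf°(products) − Σ nΔHf°(reactants).
Products: 2·(-94.0) + 2·(-37.4) + 7·(+0.0) + 4·(+0.0) = -262.8
Reactants: 3·(+3.0) + 4·(-68.3) = -264.2
ΔH_rxn = (-262.8) − (-264.2) = 1.4 kcal/mol

ΔH_rxn = 1.4 kcal/mol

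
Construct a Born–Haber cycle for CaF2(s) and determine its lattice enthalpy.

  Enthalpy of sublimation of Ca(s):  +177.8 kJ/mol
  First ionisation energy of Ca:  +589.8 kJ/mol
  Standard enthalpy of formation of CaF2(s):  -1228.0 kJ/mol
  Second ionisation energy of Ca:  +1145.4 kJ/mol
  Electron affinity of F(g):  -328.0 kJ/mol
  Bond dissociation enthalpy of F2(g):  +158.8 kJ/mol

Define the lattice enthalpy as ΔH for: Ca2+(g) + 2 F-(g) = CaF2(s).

ΔHf° = 1·ΔHsub + 1·(ΣIE) + 1·D(F2) + 2·EA + U
-1228.0 = 1·(+177.8) + 1·(+1735.2) + 1·(+158.8) + 2·(-328.0) + U
U = -1228.0 − (+1415.8) = -2643.8 kJ/mol

U = -2643.8 kJ/mol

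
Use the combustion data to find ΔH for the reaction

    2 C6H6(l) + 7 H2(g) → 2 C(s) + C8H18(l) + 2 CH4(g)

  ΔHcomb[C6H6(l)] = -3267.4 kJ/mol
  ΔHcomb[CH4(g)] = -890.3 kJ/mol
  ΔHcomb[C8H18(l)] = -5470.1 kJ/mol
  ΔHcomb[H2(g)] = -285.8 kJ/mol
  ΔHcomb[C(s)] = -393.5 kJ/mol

ΔH = -497.7 kJ/mol

With combustion enthalpies, reactants minus products:
= [2·(-3267.4) + 7·(-285.8)] − [2·(-393.5) + 1·(-5470.1) + 2·(-890.3)]
= -497.7 kJ/mol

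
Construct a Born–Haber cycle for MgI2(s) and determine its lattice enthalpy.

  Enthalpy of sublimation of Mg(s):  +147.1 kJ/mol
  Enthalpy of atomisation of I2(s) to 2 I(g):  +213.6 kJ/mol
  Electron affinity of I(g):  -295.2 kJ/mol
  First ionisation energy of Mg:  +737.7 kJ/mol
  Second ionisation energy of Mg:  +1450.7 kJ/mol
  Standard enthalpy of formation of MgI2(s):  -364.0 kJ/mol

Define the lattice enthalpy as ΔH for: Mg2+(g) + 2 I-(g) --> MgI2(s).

U = -2322.7 kJ/mol

ΔHf° = 1·ΔHsub + 1·(ΣIE) + 1·D(I2) + 2·EA + U
-364.0 = 1·(+147.1) + 1·(+2188.4) + 1·(+213.6) + 2·(-295.2) + U
U = -364.0 − (+1958.7) = -2322.7 kJ/mol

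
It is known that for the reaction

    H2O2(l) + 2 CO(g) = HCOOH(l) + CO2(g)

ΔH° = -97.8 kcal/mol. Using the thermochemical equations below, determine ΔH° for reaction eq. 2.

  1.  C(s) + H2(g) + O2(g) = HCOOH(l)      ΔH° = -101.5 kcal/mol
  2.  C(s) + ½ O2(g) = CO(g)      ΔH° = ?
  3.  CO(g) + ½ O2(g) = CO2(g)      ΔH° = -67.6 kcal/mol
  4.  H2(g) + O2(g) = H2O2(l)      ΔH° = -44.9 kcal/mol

ΔH° = -26.4 kcal/mol

eq. 1 as written (HCOOH(l) already on the product side): -101.5 kcal/mol
eq. 2 reversed: contributes −x
eq. 3 as written (CO2(g) already on the product side): -67.6 kcal/mol
eq. 4 reversed (H2O2(l) must end up as a reactant): +44.9 kcal/mol
-97.8 = (-101.5) + (-67.6) + (+44.9) − x
x = (-97.8 − (-124.2)) / (-1) = -26.4 kcal/mol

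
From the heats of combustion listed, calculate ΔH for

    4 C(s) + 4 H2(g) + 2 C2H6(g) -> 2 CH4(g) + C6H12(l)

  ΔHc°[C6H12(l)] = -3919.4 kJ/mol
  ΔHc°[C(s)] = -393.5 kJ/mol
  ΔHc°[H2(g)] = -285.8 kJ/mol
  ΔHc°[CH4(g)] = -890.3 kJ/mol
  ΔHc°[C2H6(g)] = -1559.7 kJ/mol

ΔH = -136.6 kJ/mol

With combustion enthalpies, reactants minus products:
= [4·(-393.5) + 4·(-285.8) + 2·(-1559.7)] − [2·(-890.3) + 1·(-3919.4)]
= -136.6 kJ/mol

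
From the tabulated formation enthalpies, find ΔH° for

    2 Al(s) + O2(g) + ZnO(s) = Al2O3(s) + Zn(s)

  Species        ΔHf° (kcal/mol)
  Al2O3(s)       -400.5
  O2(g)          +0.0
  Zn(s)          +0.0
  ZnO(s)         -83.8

Products: 1·(-400.5) + 1·(+0.0) = -400.5
Reactants: 2·(+0.0) + 1·(+0.0) + 1·(-83.8) = -83.8
ΔH° = (-400.5) − (-83.8) = -316.7 kcal/mol

ΔH° = -316.7 kcal/mol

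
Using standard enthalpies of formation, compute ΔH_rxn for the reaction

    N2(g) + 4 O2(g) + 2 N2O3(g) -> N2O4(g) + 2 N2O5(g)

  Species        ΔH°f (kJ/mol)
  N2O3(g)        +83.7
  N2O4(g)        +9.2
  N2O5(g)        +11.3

ΔH°rxn = Σ nΔHf°(products) − Σ nΔHf°(reactants).
Products: 1·(+9.2) + 2·(+11.3) = +31.8
Reactants: 1·(+0.0) + 4·(+0.0) + 2·(+83.7) = +167.4
ΔH_rxn = (+31.8) − (+167.4) = -135.6 kJ/mol

ΔH_rxn = -135.6 kJ/mol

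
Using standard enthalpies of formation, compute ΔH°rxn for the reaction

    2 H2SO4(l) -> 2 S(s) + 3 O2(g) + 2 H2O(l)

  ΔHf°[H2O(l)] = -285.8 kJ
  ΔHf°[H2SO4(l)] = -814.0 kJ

ΔH°rxn = Σ nΔHf°(products) − Σ nΔHf°(reactants).
Products: 2·(+0.0) + 3·(+0.0) + 2·(-285.8) = -571.6
Reactants: 2·(-814.0) = -1628.0
ΔH°rxn = (-571.6) − (-1628.0) = 1056.4 kJ

ΔH°rxn = 1056.4 kJ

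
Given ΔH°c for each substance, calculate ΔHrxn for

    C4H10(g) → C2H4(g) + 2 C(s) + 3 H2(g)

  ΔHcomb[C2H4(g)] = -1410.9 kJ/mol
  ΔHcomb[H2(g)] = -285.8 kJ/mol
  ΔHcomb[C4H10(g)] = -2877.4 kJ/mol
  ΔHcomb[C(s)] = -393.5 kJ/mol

Using ΔH = Σ nΔHc°(reactants) − Σ nΔHc°(products):
= [1·(-2877.4)] − [1·(-1410.9) + 2·(-393.5) + 3·(-285.8)]
= 177.9 kJ/mol

ΔHrxn = 177.9 kJ/mol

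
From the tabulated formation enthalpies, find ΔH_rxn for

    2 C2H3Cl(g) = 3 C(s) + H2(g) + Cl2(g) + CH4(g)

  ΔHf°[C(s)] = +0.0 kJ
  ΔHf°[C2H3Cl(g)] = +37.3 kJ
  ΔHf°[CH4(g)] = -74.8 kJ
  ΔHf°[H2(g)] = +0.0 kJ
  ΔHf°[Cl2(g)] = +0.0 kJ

ΔH°rxn = Σ nΔHf°(products) − Σ nΔHf°(reactants).
Products: 3·(+0.0) + 1·(+0.0) + 1·(+0.0) + 1·(-74.8) = -74.8
Reactants: 2·(+37.3) = +74.6
ΔH_rxn = (-74.8) − (+74.6) = -149.4 kJ

ΔH_rxn = -149.4 kJ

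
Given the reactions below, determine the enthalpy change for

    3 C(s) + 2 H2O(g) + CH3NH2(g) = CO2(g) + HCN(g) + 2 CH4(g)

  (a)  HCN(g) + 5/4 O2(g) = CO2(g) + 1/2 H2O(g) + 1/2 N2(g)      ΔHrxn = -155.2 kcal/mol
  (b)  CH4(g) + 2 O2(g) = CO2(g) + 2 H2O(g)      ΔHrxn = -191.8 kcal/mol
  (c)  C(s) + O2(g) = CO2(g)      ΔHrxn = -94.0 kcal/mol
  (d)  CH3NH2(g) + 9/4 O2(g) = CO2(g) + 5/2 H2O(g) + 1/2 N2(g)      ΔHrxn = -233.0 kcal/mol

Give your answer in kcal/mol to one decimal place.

(a) reversed: +155.2 kcal/mol
(b) reversed and × 2: (-2)·(-191.8) = +383.6 kcal/mol
(c) × 3: (3)·(-94.0) = -282.0 kcal/mol
(d) as written: -233.0 kcal/mol
Combining the equations, ΔHrxn = (+155.2) + (+383.6) + (-282.0) + (-233.0) = 23.8 kcal/mol

ΔHrxn = 23.8 kcal/mol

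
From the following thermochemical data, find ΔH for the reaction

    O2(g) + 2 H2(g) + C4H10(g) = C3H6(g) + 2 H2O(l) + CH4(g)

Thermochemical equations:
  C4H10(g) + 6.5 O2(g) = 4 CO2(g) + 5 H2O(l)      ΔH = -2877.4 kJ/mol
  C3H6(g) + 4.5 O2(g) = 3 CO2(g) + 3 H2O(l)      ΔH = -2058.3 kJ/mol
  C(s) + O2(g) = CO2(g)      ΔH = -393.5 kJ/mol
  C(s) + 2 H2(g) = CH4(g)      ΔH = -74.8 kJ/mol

equation 1 as written (C4H10(g) already on the reactant side): -2877.4 kJ/mol
equation 2 reversed (reverse to put C3H6(g) on the product side): +2058.3 kJ/mol
equation 3 reversed: +393.5 kJ/mol
equation 4 as written (CH4(g) already on the product side): -74.8 kJ/mol
Since enthalpy is a state function, ΔH = (1)·(-2877.4) + (-1)·(-2058.3) + (-1)·(-393.5) + (1)·(-74.8) = -500.4 kJ/mol

ΔH = -500.4 kJ/mol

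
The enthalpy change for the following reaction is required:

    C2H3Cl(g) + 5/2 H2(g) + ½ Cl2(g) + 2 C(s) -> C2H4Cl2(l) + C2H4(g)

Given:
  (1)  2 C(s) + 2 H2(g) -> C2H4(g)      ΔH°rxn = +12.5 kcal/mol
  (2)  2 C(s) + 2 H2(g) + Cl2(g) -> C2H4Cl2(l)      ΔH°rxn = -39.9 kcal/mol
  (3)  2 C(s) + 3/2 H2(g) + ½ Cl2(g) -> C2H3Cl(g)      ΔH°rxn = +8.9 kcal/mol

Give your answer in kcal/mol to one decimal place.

ΔH°rxn = -36.3 kcal/mol

(1) as written (C2H4(g) already on the product side): +12.5 kcal/mol
(2) as written (C2H4Cl2(l) already on the product side): -39.9 kcal/mol
(3) reversed (reverse to put C2H3Cl(g) on the reactant side): -8.9 kcal/mol
By Hess's law, ΔH°rxn = (1)·(+12.5) + (1)·(-39.9) + (-1)·(+8.9) = -36.3 kcal/mol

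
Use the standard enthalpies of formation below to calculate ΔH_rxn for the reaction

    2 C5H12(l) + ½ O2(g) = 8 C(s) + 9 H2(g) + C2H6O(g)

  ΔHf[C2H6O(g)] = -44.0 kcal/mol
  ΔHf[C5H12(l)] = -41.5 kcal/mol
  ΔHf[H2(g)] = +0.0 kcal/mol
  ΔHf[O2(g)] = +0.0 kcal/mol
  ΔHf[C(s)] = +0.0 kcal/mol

ΔH_rxn = 39.0 kcal/mol

ΔH°rxn = Σ nΔHf°(products) − Σ nΔHf°(reactants).
Products: 8·(+0.0) + 9·(+0.0) + 1·(-44.0) = -44.0
Reactants: 2·(-41.5) + 1/2·(+0.0) = -83.0
ΔH_rxn = (-44.0) − (-83.0) = 39.0 kcal/mol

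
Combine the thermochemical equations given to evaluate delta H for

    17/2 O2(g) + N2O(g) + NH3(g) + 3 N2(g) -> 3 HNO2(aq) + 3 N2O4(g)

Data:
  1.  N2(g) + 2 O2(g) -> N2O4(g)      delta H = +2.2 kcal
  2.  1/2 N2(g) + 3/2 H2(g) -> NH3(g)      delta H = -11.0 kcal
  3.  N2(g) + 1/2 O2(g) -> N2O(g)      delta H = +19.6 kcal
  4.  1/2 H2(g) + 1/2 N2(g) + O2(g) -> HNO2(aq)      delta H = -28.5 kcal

delta H = -87.5 kcal

eq. 1 × 3: (3)·(+2.2) = +6.6 kcal
eq. 2 reversed: +11.0 kcal
eq. 3 reversed: -19.6 kcal
eq. 4 × 3: (3)·(-28.5) = -85.5 kcal
Combining the equations, delta H = (3)·(+2.2) + (-1)·(-11.0) + (-1)·(+19.6) + (3)·(-28.5) = -87.5 kcal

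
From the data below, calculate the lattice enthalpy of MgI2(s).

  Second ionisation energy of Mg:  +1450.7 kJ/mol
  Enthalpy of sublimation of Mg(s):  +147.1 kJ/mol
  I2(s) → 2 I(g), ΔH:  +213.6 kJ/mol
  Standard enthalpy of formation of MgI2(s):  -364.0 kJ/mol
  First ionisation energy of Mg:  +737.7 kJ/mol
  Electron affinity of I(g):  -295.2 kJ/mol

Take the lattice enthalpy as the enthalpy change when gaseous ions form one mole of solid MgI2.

ΔHf° = 1·ΔHsub + 1·(ΣIE) + 1·D(I2) + 2·EA + U
-364.0 = 1·(+147.1) + 1·(+2188.4) + 1·(+213.6) + 2·(-295.2) + U
U = -364.0 − (+1958.7) = -2322.7 kJ/mol

U = -2322.7 kJ/mol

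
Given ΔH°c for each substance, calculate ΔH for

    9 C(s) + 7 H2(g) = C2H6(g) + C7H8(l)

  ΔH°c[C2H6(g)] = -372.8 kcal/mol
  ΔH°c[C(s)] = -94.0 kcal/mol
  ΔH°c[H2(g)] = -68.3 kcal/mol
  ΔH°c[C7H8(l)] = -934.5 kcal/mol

ΔH = -16.8 kcal/mol

With combustion enthalpies, reactants minus products:
= [9·(-94.0) + 7·(-68.3)] − [1·(-372.8) + 1·(-934.5)]
= -16.8 kcal/mol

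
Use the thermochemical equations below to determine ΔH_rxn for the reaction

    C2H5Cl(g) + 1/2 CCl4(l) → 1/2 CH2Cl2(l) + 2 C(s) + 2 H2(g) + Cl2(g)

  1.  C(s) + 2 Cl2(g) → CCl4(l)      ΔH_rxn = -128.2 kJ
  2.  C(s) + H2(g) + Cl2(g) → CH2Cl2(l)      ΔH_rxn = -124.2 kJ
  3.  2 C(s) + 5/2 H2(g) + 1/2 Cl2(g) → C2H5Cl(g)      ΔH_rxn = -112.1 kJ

ΔH_rxn = 114.1 kJ

eq. 1 reversed and × 1/2 (reverse to put CCl4(l) on the reactant side; ×1/2 to match 1/2 CCl4(l) in the target): (-1/2)·(-128.2) = +64.1 kJ
eq. 2 × 1/2 (scale by 1/2 for the 1/2 CH2Cl2(l)): (1/2)·(-124.2) = -62.1 kJ
eq. 3 reversed (C2H5Cl(g) must end up as a reactant): +112.1 kJ
By Hess's law, ΔH_rxn = (+64.1) + (-62.1) + (+112.1) = 114.1 kJ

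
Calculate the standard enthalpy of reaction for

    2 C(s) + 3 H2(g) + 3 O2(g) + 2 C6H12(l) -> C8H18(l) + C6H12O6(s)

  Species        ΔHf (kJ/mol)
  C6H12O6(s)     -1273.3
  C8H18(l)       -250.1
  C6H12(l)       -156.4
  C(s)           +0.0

ΔH°rxn = Σ nΔHf°(products) − Σ nΔHf°(reactants).
Products: 1·(-250.1) + 1·(-1273.3) = -1523.4
Reactants: 2·(+0.0) + 3·(+0.0) + 3·(+0.0) + 2·(-156.4) = -312.8
ΔHrxn = (-1523.4) − (-312.8) = -1210.6 kJ/mol

ΔHrxn = -1210.6 kJ/mol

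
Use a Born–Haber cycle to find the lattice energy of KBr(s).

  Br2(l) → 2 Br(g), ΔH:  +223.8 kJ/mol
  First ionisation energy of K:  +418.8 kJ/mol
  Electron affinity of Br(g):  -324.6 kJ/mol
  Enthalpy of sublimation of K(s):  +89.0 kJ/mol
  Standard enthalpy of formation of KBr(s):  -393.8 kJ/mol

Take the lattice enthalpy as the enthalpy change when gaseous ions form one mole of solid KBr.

ΔHf° = 1·ΔHsub + 1·(ΣIE) + 1/2·D(Br2) + 1·EA + U
-393.8 = 1·(+89.0) + 1·(+418.8) + 1/2·(+223.8) + 1·(-324.6) + U
U = -393.8 − (+295.1) = -688.9 kJ/mol

U = -688.9 kJ/mol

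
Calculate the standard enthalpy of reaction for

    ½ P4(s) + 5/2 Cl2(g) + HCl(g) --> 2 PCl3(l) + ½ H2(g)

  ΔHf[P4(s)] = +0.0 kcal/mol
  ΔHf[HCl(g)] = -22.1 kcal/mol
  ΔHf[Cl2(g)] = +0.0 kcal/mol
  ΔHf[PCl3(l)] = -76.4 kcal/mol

ΔH° = -130.7 kcal/mol

ΔH°rxn = Σ nΔHf°(products) − Σ nΔHf°(reactants).
Products: 2·(-76.4) + 1/2·(+0.0) = -152.8
Reactants: 1/2·(+0.0) + 5/2·(+0.0) + 1·(-22.1) = -22.1
ΔH° = (-152.8) − (-22.1) = -130.7 kcal/mol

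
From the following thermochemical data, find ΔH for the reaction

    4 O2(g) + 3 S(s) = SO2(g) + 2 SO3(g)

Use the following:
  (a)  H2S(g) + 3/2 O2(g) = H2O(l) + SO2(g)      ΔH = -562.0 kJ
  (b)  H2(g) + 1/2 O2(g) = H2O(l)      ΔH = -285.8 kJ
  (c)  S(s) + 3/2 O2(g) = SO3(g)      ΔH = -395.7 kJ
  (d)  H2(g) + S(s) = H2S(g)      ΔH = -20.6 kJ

(a) as written: -562.0 kJ
(b) reversed: +285.8 kJ
(c) × 2: (2)·(-395.7) = -791.4 kJ
(d) as written: -20.6 kJ
ΔH = (1)·(-562.0) + (-1)·(-285.8) + (2)·(-395.7) + (1)·(-20.6) = -1088.2 kJ

ΔH = -1088.2 kJ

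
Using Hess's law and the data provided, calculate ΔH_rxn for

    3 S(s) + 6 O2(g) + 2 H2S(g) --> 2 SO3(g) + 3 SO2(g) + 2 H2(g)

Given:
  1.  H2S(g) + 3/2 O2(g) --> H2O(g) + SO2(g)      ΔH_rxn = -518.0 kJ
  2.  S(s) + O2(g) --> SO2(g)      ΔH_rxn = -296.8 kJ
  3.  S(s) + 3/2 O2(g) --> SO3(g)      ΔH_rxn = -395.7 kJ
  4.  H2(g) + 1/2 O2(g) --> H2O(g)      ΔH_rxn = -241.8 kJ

eq. 1 × 2 (×2 to match 2 H2S(g) in the target): (2)·(-518.0) = -1036.0 kJ
eq. 2 as written: -296.8 kJ
eq. 3 × 2 (scale by 2 for the 2 SO3(g)): (2)·(-395.7) = -791.4 kJ
eq. 4 reversed and × 2 (H2(g) must end up as a product; scale by 2 for the 2 H2(g)): (-2)·(-241.8) = +483.6 kJ
ΔH_rxn = (-1036.0) + (-296.8) + (-791.4) + (+483.6) = -1640.6 kJ

ΔH_rxn = -1640.6 kJ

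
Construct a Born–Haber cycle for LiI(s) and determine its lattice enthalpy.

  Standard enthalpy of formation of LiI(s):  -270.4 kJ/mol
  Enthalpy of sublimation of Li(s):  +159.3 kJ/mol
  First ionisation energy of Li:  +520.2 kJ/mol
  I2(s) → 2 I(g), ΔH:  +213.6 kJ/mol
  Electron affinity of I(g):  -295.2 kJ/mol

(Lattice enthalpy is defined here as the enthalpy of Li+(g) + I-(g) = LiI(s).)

U = -761.5 kJ/mol

ΔHf° = 1·ΔHsub + 1·(ΣIE) + 1/2·D(I2) + 1·EA + U
-270.4 = 1·(+159.3) + 1·(+520.2) + 1/2·(+213.6) + 1·(-295.2) + U
U = -270.4 − (+491.1) = -761.5 kJ/mol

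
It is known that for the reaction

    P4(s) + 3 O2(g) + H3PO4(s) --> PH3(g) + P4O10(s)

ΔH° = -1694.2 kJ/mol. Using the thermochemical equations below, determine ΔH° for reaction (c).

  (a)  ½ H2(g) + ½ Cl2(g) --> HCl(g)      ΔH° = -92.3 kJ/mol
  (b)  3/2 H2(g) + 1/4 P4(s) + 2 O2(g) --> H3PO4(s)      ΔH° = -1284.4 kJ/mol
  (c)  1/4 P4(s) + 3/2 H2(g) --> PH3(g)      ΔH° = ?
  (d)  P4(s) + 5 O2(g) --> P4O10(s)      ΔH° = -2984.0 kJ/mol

(a): not needed.
(b) reversed: +1284.4 kJ/mol
(c) as written: contributes x
(d) as written: -2984.0 kJ/mol
-1694.2 = (+1284.4) + (-2984.0) + x
x = (-1694.2 − (-1699.6)) / (1) = 5.4 kJ/mol

ΔH° = 5.4 kJ/mol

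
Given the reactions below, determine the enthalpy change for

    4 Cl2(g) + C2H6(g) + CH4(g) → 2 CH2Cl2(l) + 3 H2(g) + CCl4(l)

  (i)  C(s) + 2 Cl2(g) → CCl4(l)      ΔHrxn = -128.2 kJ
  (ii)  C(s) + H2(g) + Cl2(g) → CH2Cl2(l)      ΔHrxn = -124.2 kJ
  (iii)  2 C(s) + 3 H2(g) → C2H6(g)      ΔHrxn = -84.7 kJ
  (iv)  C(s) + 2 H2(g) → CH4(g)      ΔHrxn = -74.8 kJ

(i) as written (CCl4(l) already on the product side): -128.2 kJ
(ii) × 2 (×2 to match 2 CH2Cl2(l) in the target): (2)·(-124.2) = -248.4 kJ
(iii) reversed (C2H6(g) must end up as a reactant): +84.7 kJ
(iv) reversed (reverse to put CH4(g) on the reactant side): +74.8 kJ
Combining the equations, ΔHrxn = (1)·(-128.2) + (2)·(-124.2) + (-1)·(-84.7) + (-1)·(-74.8) = -217.1 kJ

ΔHrxn = -217.1 kJ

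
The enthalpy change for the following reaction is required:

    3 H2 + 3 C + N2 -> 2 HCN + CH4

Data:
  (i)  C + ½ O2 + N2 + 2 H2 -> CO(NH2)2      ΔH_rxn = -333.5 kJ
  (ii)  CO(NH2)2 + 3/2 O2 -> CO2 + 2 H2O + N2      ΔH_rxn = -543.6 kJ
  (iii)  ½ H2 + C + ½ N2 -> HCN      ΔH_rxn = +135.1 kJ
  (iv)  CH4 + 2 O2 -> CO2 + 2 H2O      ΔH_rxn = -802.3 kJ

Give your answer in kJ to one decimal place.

ΔH_rxn = 195.4 kJ

(i) as written: -333.5 kJ
(ii) as written: -543.6 kJ
(iii) × 2: (2)·(+135.1) = +270.2 kJ
(iv) reversed: +802.3 kJ
Summing the manipulated equations, ΔH_rxn = (1)·(-333.5) + (1)·(-543.6) + (2)·(+135.1) + (-1)·(-802.3) = 195.4 kJ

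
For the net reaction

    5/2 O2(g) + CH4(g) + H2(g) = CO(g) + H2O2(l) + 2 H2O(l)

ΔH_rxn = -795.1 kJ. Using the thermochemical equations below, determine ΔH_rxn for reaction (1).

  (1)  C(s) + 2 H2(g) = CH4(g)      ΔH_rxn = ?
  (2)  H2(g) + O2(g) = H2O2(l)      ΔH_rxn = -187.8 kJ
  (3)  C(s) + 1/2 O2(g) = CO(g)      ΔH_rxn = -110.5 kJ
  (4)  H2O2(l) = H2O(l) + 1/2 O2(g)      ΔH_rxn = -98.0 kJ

(1) reversed: contributes −x
(2) × 3: (3)·(-187.8) = -563.4 kJ
(3) as written: -110.5 kJ
(4) × 2: (2)·(-98.0) = -196.0 kJ
-795.1 = (-563.4) + (-110.5) + (-196.0) − x
x = (-795.1 − (-869.9)) / (-1) = -74.8 kJ

ΔH_rxn = -74.8 kJ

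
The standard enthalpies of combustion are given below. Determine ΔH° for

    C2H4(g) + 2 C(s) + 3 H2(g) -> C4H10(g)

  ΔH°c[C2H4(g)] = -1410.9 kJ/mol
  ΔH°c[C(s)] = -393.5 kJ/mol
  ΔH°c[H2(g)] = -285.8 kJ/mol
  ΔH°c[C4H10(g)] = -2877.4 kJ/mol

ΔH° = -177.9 kJ/mol

With combustion enthalpies, reactants minus products:
= [1·(-1410.9) + 2·(-393.5) + 3·(-285.8)] − [1·(-2877.4)]
= -177.9 kJ/mol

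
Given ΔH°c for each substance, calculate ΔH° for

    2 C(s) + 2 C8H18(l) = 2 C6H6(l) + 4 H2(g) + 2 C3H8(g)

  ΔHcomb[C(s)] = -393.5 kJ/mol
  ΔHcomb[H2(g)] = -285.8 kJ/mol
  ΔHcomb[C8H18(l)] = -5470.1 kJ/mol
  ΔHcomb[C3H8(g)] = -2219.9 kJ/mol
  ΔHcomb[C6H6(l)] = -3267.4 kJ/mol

With combustion enthalpies, reactants minus products:
= [2·(-393.5) + 2·(-5470.1)] − [2·(-3267.4) + 4·(-285.8) + 2·(-2219.9)]
= 390.6 kJ/mol

ΔH° = 390.6 kJ/mol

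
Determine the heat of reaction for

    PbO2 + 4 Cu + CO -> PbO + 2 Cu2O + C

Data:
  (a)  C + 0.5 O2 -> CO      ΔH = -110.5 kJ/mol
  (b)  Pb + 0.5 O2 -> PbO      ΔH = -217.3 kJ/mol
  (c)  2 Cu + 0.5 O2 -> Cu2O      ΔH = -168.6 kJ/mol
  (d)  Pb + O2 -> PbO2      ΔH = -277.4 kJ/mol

(a) reversed (CO must end up as a reactant): +110.5 kJ/mol
(b) as written (PbO already on the product side): -217.3 kJ/mol
(c) × 2 (scale by 2 for the 2 Cu2O): (2)·(-168.6) = -337.2 kJ/mol
(d) reversed (PbO2 must end up as a reactant): +277.4 kJ/mol
ΔH = (+110.5) + (-217.3) + (-337.2) + (+277.4) = -166.6 kJ/mol

ΔH = -166.6 kJ/mol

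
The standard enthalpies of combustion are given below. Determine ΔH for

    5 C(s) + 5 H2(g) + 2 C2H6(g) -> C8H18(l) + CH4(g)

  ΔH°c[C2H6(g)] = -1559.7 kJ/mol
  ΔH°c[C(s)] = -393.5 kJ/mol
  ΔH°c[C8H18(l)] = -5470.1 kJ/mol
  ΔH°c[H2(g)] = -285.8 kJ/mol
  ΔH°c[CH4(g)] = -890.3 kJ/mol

Using ΔH = Σ nΔHc°(reactants) − Σ nΔHc°(products):
= [5·(-393.5) + 5·(-285.8) + 2·(-1559.7)] − [1·(-5470.1) + 1·(-890.3)]
= -155.5 kJ/mol

ΔH = -155.5 kJ/mol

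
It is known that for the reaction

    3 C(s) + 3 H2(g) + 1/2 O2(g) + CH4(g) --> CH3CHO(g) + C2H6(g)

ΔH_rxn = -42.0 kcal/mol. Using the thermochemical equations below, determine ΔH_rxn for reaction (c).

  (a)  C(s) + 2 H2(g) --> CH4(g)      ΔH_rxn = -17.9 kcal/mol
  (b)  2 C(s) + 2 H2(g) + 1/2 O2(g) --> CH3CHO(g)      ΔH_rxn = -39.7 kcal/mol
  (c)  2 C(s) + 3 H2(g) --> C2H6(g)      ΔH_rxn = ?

(a) reversed: +17.9 kcal/mol
(b) as written: -39.7 kcal/mol
(c) as written: contributes x
-42.0 = (+17.9) + (-39.7) + x
x = (-42.0 − (-21.8)) / (1) = -20.2 kcal/mol

ΔH_rxn = -20.2 kcal/mol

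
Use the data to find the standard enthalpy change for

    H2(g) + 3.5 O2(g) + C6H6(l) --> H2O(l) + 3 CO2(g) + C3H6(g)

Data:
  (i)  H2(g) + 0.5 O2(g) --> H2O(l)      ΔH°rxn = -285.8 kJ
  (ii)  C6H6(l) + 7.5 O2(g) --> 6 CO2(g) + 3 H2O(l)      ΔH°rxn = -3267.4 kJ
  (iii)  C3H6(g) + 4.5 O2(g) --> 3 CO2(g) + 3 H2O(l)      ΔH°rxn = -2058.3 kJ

ΔH°rxn = -1494.9 kJ

(i) as written (H2(g) already on the reactant side): -285.8 kJ
(ii) as written (C6H6(l) already on the reactant side): -3267.4 kJ
(iii) reversed (C3H6(g) must end up as a product): +2058.3 kJ
Since enthalpy is a state function, ΔH°rxn = (1)·(-285.8) + (1)·(-3267.4) + (-1)·(-2058.3) = -1494.9 kJ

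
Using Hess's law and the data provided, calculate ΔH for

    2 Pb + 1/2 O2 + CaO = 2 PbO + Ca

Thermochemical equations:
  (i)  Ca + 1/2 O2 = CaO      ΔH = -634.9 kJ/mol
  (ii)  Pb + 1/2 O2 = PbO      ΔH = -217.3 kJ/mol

(i) reversed (CaO must end up as a reactant): +634.9 kJ/mol
(ii) × 2 (×2 to match 2 PbO in the target): (2)·(-217.3) = -434.6 kJ/mol
By Hess's law, ΔH = (-1)·(-634.9) + (2)·(-217.3) = 200.3 kJ/mol

ΔH = 200.3 kJ/mol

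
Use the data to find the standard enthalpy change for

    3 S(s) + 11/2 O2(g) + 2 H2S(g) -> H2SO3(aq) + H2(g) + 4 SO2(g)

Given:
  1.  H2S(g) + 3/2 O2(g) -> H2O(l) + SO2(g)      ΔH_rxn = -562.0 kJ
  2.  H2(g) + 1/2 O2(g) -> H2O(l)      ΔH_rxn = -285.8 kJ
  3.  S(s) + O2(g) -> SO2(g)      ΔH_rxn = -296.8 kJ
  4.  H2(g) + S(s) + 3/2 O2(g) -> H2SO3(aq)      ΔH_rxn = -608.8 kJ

ΔH_rxn = -1754.8 kJ

eq. 1 × 2 (scale by 2 for the 2 H2S(g)): (2)·(-562.0) = -1124.0 kJ
eq. 2 reversed and × 2: (-2)·(-285.8) = +571.6 kJ
eq. 3 × 2: (2)·(-296.8) = -593.6 kJ
eq. 4 as written (H2SO3(aq) already on the product side): -608.8 kJ
ΔH_rxn = (-1124.0) + (+571.6) + (-593.6) + (-608.8) = -1754.8 kJ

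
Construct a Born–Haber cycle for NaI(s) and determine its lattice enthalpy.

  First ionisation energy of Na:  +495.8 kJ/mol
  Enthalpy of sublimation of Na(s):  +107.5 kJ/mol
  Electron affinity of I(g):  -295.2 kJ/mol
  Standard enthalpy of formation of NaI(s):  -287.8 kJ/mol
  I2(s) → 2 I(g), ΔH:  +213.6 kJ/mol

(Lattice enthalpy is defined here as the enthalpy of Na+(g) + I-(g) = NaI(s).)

U = -702.7 kJ/mol

ΔHf° = 1·ΔHsub + 1·(ΣIE) + 1/2·D(I2) + 1·EA + U
-287.8 = 1·(+107.5) + 1·(+495.8) + 1/2·(+213.6) + 1·(-295.2) + U
U = -287.8 − (+414.9) = -702.7 kJ/mol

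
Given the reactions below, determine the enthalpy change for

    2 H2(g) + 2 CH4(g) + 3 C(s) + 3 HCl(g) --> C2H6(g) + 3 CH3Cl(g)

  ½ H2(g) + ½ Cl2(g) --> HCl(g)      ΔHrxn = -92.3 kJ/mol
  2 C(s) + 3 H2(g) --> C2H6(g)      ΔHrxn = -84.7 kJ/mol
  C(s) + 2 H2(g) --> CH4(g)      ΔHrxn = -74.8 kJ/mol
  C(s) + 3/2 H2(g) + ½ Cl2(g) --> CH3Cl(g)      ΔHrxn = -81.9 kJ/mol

equation 1 reversed and × 3 (HCl(g) must end up as a reactant; ×3 to match 3 HCl(g) in the target): (-3)·(-92.3) = +276.9 kJ/mol
equation 2 as written (C2H6(g) already on the product side): -84.7 kJ/mol
equation 3 reversed and × 2 (reverse to put CH4(g) on the reactant side; scale by 2 for the 2 CH4(g)): (-2)·(-74.8) = +149.6 kJ/mol
equation 4 × 3 (scale by 3 for the 3 CH3Cl(g)): (3)·(-81.9) = -245.7 kJ/mol
Combining the equations, ΔHrxn = (+276.9) + (-84.7) + (+149.6) + (-245.7) = 96.1 kJ/mol

ΔHrxn = 96.1 kJ/mol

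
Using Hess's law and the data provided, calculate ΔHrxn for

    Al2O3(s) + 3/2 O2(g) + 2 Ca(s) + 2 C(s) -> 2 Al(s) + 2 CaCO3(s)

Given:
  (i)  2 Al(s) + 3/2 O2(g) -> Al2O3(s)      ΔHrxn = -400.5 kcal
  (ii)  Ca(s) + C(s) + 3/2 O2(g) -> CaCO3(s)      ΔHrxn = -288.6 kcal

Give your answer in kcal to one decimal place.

ΔHrxn = -176.7 kcal

(i) reversed (Al2O3(s) must end up as a reactant): +400.5 kcal
(ii) × 2 (×2 to match 2 CaCO3(s) in the target): (2)·(-288.6) = -577.2 kcal
ΔHrxn = (+400.5) + (-577.2) = -176.7 kcal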